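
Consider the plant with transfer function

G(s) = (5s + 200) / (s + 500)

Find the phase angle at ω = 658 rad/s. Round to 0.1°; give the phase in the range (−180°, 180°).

33.8°

Substitute s = j658:
Numerator: 5(j658) + 200 = 200 + j3290
Denominator: (j658) + 500 = 500 + j658
|N| = √(200² + 3290²) ≈ 3296.1, ∠N ≈ 86.52°
|D| = √(500² + 658²) ≈ 826.42, ∠D ≈ 52.77°
∠G = 86.52° − 52.77° = 33.75°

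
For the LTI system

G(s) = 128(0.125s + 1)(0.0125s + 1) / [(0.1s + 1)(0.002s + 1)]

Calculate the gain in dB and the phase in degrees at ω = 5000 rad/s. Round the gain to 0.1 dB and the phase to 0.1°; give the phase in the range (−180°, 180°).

60.0 dB, 4.8°

At ω = 5000 rad/s:
zero (1 + j5000·0.125) = 1 + j625 → |·| ≈ 625, ∠ ≈ 89.91°
zero (1 + j5000·0.0125) = 1 + j62.5 → |·| ≈ 62.508, ∠ ≈ 89.08°
pole (1 + j5000·0.1) = 1 + j500 → |·| ≈ 500, ∠ ≈ 89.89°
pole (1 + j5000·0.002) = 1 + j10 → |·| ≈ 10.05, ∠ ≈ 84.29°
|G| = 128 · 625 · 62.508 / (500 · 10.05) ≈ 995.15
Gain = 20 log₁₀(995.15) ≈ 59.96 dB
∠G = (89.91° + 89.08°) − (89.89° + 84.29°) = 4.81°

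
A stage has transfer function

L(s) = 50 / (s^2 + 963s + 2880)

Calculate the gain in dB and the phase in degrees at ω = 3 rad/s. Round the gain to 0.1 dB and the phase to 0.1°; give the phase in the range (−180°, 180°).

Substitute s = j3:
Numerator: 50 = 50 + j0
Denominator: (j3)^2 + 963(j3) + 2880 = 2871 + j2889
|N| = √(50² + 0²) ≈ 50, ∠N ≈ 0.00°
|D| = √(2871² + 2889²) ≈ 4073, ∠D ≈ 45.18°
|L| = 50 / 4073 ≈ 0.012276
Gain = 20 log₁₀(0.012276) ≈ -38.22 dB
∠L = 0.00° − 45.18° = -45.18°

-38.2 dB, -45.2°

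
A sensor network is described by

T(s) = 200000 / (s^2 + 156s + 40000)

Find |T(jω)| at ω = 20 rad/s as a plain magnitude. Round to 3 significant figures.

At s = jω = j20:
quadratic: (j20)² + 156·j20 + 40000 = 39600 + j3120 → |·| ≈ 39723, ∠ ≈ 4.50°
|T| = 200000 / 39723 ≈ 5.0349

5.03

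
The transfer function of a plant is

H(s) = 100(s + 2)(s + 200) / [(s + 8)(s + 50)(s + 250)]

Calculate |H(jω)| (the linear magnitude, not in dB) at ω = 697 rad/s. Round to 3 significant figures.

0.140

At s = jω = j697:
zero (s+2): 2 + j697 → |·| = √(2²+697²) = √485813 ≈ 697, ∠ = arctan(697/2) ≈ 89.84°
zero (s+200): 200 + j697 → |·| = √(200²+697²) = √525809 ≈ 725.13, ∠ = arctan(697/200) ≈ 73.99°
pole (s+8): 8 + j697 → |·| = √(8²+697²) = √485873 ≈ 697.05, ∠ = arctan(697/8) ≈ 89.34°
pole (s+50): 50 + j697 → |·| = √(50²+697²) = √488309 ≈ 698.79, ∠ = arctan(697/50) ≈ 85.90°
pole (s+250): 250 + j697 → |·| = √(250²+697²) = √548309 ≈ 740.48, ∠ = arctan(697/250) ≈ 70.27°
|H| = 100 · 5.0542e+05 / 3.6068e+08 ≈ 0.14013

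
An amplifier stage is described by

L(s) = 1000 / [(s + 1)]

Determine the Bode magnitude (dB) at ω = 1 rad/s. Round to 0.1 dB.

At ω = 1 rad/s:
pole (1 + j1·1) = 1 + j1 → |·| ≈ 1.4142, ∠ ≈ 45.00°
|L| = 1000 · 1 / (1.4142) ≈ 707.11
Gain = 20 log₁₀(707.11) ≈ 56.99 dB

57.0 dB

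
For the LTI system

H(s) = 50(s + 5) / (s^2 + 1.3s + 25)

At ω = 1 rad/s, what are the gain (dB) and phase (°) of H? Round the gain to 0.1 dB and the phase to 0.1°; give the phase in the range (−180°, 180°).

20.5 dB, 8.2°

At s = jω = j1:
zero (s+5): 5 + j1 → |·| = √(5²+1²) = √26 ≈ 5.099, ∠ = arctan(1/5) ≈ 11.31°
quadratic: (j1)² + 1.3·j1 + 25 = 24 + j1.3 → |·| ≈ 24.035, ∠ ≈ 3.10°
|H| = 50 · 5.099 / 24.035 ≈ 10.607
Gain = 20 log₁₀(10.607) ≈ 20.51 dB
∠H = 11.31° − 3.10° = 8.21°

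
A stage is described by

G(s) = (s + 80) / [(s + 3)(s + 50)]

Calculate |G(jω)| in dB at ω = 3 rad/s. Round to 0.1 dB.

-8.5 dB

At s = jω = j3:
zero (s+80): 80 + j3 → |·| = √(80²+3²) = √6409 ≈ 80.056, ∠ = arctan(3/80) ≈ 2.15°
pole (s+3): 3 + j3 → |·| = √(3²+3²) = √18 ≈ 4.2426, ∠ = arctan(3/3) ≈ 45.00°
pole (s+50): 50 + j3 → |·| = √(50²+3²) = √2509 ≈ 50.09, ∠ = arctan(3/50) ≈ 3.43°
|G| = 1 · 80.056 / 212.51 ≈ 0.37672
Gain = 20 log₁₀(0.37672) ≈ -8.48 dB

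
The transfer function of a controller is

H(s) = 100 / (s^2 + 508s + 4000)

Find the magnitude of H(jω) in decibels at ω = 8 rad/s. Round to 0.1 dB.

-35.1 dB

Substitute s = j8:
Numerator: 100 = 100 + j0
Denominator: (j8)^2 + 508(j8) + 4000 = 3936 + j4064
|N| = √(100² + 0²) ≈ 100, ∠N ≈ 0.00°
|D| = √(3936² + 4064²) ≈ 5657.6, ∠D ≈ 45.92°
|H| = 100 / 5657.6 ≈ 0.017675
Gain = 20 log₁₀(0.017675) ≈ -35.05 dB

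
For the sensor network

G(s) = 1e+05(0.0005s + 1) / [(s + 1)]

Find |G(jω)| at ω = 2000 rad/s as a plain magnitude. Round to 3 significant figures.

70.7

At ω = 2000 rad/s:
zero (1 + j2000·0.0005) = 1 + j1 → |·| ≈ 1.4142, ∠ ≈ 45.00°
pole (1 + j2000·1) = 1 + j2000 → |·| ≈ 2000, ∠ ≈ 89.97°
|G| = 1e+05 · 1.4142 / (2000) ≈ 70.71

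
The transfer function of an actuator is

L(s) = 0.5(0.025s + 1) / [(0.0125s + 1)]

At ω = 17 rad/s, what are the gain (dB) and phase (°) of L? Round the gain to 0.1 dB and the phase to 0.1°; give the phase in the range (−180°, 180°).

At ω = 17 rad/s:
zero (1 + j17·0.025) = 1 + j0.425 → |·| ≈ 1.0866, ∠ ≈ 23.03°
pole (1 + j17·0.0125) = 1 + j0.2125 → |·| ≈ 1.0223, ∠ ≈ 12.00°
|L| = 0.5 · 1.0866 / (1.0223) ≈ 0.53145
Gain = 20 log₁₀(0.53145) ≈ -5.49 dB
∠L = (23.03°) − (12.00°) = 11.03°

-5.5 dB, 11.0°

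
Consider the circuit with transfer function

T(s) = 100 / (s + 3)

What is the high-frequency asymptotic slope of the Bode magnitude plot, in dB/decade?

Each pole contributes −20 dB/decade at high frequency; each zero contributes +20 dB/decade.
Net: 0 zero(s) − 1 pole(s) → -20 dB/decade.

-20 dB/decade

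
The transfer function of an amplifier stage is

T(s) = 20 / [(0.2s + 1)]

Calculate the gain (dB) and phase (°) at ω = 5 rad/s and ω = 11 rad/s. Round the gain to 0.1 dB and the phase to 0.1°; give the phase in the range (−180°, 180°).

At ω = 5 rad/s:
pole (1 + j5·0.2) = 1 + j1 → |·| ≈ 1.4142, ∠ ≈ 45.00°
|T| = 20 · 1 / (1.4142) ≈ 14.142
Gain = 20 log₁₀(14.142) ≈ 23.01 dB
∠T = (0°) − (45.00°) = -45.00°

At ω = 11 rad/s:
pole (1 + j11·0.2) = 1 + j2.2 → |·| ≈ 2.4166, ∠ ≈ 65.56°
|T| = 20 · 1 / (2.4166) ≈ 8.2761
Gain = 20 log₁₀(8.2761) ≈ 18.36 dB
∠T = (0°) − (65.56°) = -65.56°

ω = 5: 23.0 dB, -45.0°; ω = 11: 18.4 dB, -65.6°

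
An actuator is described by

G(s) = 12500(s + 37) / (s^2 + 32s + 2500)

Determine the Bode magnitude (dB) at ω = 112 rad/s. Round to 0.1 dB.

42.8 dB

At s = jω = j112:
zero (s+37): 37 + j112 → |·| = √(37²+112²) = √13913 ≈ 117.95, ∠ = arctan(112/37) ≈ 71.72°
quadratic: (j112)² + 32·j112 + 2500 = -10044 + j3584 → |·| ≈ 10664, ∠ ≈ 160.36°
|G| = 12500 · 117.95 / 10664 ≈ 138.26
Gain = 20 log₁₀(138.26) ≈ 42.81 dB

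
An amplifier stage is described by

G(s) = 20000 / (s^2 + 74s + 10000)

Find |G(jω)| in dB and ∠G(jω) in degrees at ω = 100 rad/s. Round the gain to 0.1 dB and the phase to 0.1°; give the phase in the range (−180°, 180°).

8.6 dB, -90.0°

At s = jω = j100:
quadratic: (j100)² + 74·j100 + 10000 = 0 + j7400 → |·| ≈ 7400, ∠ ≈ 90.00°
|G| = 20000 / 7400 ≈ 2.7027
Gain = 20 log₁₀(2.7027) ≈ 8.64 dB
∠G = 0.00° − 90.00° = -90.00°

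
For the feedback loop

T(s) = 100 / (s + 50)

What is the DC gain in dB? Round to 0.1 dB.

6.0 dB

T(0) = 100 / (50) = 2
20 log₁₀(2) ≈ 6.02 dB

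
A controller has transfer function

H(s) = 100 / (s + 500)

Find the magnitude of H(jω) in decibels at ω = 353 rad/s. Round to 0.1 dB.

-15.7 dB

Substitute s = j353:
Numerator: 100 = 100 + j0
Denominator: (j353) + 500 = 500 + j353
|N| = √(100² + 0²) ≈ 100, ∠N ≈ 0.00°
|D| = √(500² + 353²) ≈ 612.05, ∠D ≈ 35.22°
|H| = 100 / 612.05 ≈ 0.16339
Gain = 20 log₁₀(0.16339) ≈ -15.74 dB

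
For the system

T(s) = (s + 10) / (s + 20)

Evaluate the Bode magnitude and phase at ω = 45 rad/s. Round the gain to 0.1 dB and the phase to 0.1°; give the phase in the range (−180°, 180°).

-0.6 dB, 11.4°

At s = jω = j45:
zero (s+10): 10 + j45 → |·| = √(10²+45²) = √2125 ≈ 46.098, ∠ = arctan(45/10) ≈ 77.47°
pole (s+20): 20 + j45 → |·| = √(20²+45²) = √2425 ≈ 49.244, ∠ = arctan(45/20) ≈ 66.04°
|T| = 1 · 46.098 / 49.244 ≈ 0.93611
Gain = 20 log₁₀(0.93611) ≈ -0.57 dB
∠T = 77.47° − 66.04° = 11.43°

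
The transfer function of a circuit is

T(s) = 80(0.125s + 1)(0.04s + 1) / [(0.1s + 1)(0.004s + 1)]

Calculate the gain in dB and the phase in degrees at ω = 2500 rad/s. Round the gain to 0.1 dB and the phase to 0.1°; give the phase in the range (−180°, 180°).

60.0 dB, 5.2°

At ω = 2500 rad/s:
zero (1 + j2500·0.125) = 1 + j312.5 → |·| ≈ 312.5, ∠ ≈ 89.82°
zero (1 + j2500·0.04) = 1 + j100 → |·| ≈ 100, ∠ ≈ 89.43°
pole (1 + j2500·0.1) = 1 + j250 → |·| ≈ 250, ∠ ≈ 89.77°
pole (1 + j2500·0.004) = 1 + j10 → |·| ≈ 10.05, ∠ ≈ 84.29°
|T| = 80 · 312.5 · 100 / (250 · 10.05) ≈ 995.02
Gain = 20 log₁₀(995.02) ≈ 59.96 dB
∠T = (89.82° + 89.43°) − (89.77° + 84.29°) = 5.19°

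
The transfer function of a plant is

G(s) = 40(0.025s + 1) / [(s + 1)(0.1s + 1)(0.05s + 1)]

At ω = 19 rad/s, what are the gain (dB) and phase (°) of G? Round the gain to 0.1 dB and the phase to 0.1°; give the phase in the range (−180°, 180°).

-2.1 dB, -167.4°

At ω = 19 rad/s:
zero (1 + j19·0.025) = 1 + j0.475 → |·| ≈ 1.1071, ∠ ≈ 25.41°
pole (1 + j19·1) = 1 + j19 → |·| ≈ 19.026, ∠ ≈ 86.99°
pole (1 + j19·0.1) = 1 + j1.9 → |·| ≈ 2.1471, ∠ ≈ 62.24°
pole (1 + j19·0.05) = 1 + j0.95 → |·| ≈ 1.3793, ∠ ≈ 43.53°
|G| = 40 · 1.1071 / (19.026 · 2.1471 · 1.3793) ≈ 0.78594
Gain = 20 log₁₀(0.78594) ≈ -2.09 dB
∠G = (25.41°) − (86.99° + 62.24° + 43.53°) = -167.35°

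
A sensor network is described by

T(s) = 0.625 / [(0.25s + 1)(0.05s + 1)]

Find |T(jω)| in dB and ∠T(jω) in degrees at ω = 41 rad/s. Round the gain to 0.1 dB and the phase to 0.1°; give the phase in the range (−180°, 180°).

At ω = 41 rad/s:
pole (1 + j41·0.25) = 1 + j10.25 → |·| ≈ 10.299, ∠ ≈ 84.43°
pole (1 + j41·0.05) = 1 + j2.05 → |·| ≈ 2.2809, ∠ ≈ 64.00°
|T| = 0.625 · 1 / (10.299 · 2.2809) ≈ 0.026606
Gain = 20 log₁₀(0.026606) ≈ -31.50 dB
∠T = (0°) − (84.43° + 64.00°) = -148.43°

-31.5 dB, -148.4°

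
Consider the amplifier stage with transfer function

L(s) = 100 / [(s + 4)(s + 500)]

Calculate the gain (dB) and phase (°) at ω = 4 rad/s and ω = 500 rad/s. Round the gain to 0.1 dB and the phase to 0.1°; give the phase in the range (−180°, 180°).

At s = jω = j4:
pole (s+4): 4 + j4 → |·| = √(4²+4²) = √32 ≈ 5.6569, ∠ = arctan(4/4) ≈ 45.00°
pole (s+500): 500 + j4 → |·| = √(500²+4²) = √250016 ≈ 500.02, ∠ = arctan(4/500) ≈ 0.46°
|L| = 100 / 2828.6 ≈ 0.035353
Gain = 20 log₁₀(0.035353) ≈ -29.03 dB
∠L = 0.00° − 45.46° = -45.46°

At s = jω = j500:
pole (s+4): 4 + j500 → |·| = √(4²+500²) = √250016 ≈ 500.02, ∠ = arctan(500/4) ≈ 89.54°
pole (s+500): 500 + j500 → |·| = √(500²+500²) = √500000 ≈ 707.11, ∠ = arctan(500/500) ≈ 45.00°
|L| = 100 / 3.5357e+05 ≈ 0.00028283
Gain = 20 log₁₀(0.00028283) ≈ -70.97 dB
∠L = 0.00° − 134.54° = -134.54°

ω = 4: -29.0 dB, -45.5°; ω = 500: -71.0 dB, -134.5°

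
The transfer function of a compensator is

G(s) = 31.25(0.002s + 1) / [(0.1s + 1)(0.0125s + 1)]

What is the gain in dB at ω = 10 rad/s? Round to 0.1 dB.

26.8 dB

At ω = 10 rad/s:
zero (1 + j10·0.002) = 1 + j0.02 → |·| ≈ 1.0002, ∠ ≈ 1.15°
pole (1 + j10·0.1) = 1 + j1 → |·| ≈ 1.4142, ∠ ≈ 45.00°
pole (1 + j10·0.0125) = 1 + j0.125 → |·| ≈ 1.0078, ∠ ≈ 7.13°
|G| = 31.25 · 1.0002 / (1.4142 · 1.0078) ≈ 21.931
Gain = 20 log₁₀(21.931) ≈ 26.82 dB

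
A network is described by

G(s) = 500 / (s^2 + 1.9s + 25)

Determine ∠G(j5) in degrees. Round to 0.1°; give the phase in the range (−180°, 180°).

At s = jω = j5:
quadratic: (j5)² + 1.9·j5 + 25 = 0 + j9.5 → |·| ≈ 9.5, ∠ ≈ 90.00°
∠G = 0.00° − 90.00° = -90.00°

-90.0°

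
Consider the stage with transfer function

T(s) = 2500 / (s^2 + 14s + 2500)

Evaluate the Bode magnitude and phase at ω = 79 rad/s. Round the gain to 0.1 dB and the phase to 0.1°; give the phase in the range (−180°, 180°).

-3.9 dB, -163.5°

At s = jω = j79:
quadratic: (j79)² + 14·j79 + 2500 = -3741 + j1106 → |·| ≈ 3901.1, ∠ ≈ 163.53°
|T| = 2500 / 3901.1 ≈ 0.64084
Gain = 20 log₁₀(0.64084) ≈ -3.87 dB
∠T = 0.00° − 163.53° = -163.53°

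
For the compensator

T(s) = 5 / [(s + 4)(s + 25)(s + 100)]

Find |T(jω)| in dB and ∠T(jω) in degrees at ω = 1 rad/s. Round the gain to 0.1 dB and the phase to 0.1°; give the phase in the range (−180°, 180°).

At s = jω = j1:
pole (s+4): 4 + j1 → |·| = √(4²+1²) = √17 ≈ 4.1231, ∠ = arctan(1/4) ≈ 14.04°
pole (s+25): 25 + j1 → |·| = √(25²+1²) = √626 ≈ 25.02, ∠ = arctan(1/25) ≈ 2.29°
pole (s+100): 100 + j1 → |·| = √(100²+1²) = √10001 ≈ 100, ∠ = arctan(1/100) ≈ 0.57°
|T| = 5 / 10316 ≈ 0.00048468
Gain = 20 log₁₀(0.00048468) ≈ -66.29 dB
∠T = 0.00° − 16.90° = -16.90°

-66.3 dB, -16.9°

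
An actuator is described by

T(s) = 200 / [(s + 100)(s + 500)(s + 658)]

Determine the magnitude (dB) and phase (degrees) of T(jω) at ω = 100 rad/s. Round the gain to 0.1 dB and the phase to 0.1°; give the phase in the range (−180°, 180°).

-107.6 dB, -65.0°

At s = jω = j100:
pole (s+100): 100 + j100 → |·| = √(100²+100²) = √20000 ≈ 141.42, ∠ = arctan(100/100) ≈ 45.00°
pole (s+500): 500 + j100 → |·| = √(500²+100²) = √260000 ≈ 509.9, ∠ = arctan(100/500) ≈ 11.31°
pole (s+658): 658 + j100 → |·| = √(658²+100²) = √442964 ≈ 665.56, ∠ = arctan(100/658) ≈ 8.64°
|T| = 200 / 4.7994e+07 ≈ 4.1672e-06
Gain = 20 log₁₀(4.1672e-06) ≈ -107.60 dB
∠T = 0.00° − 64.95° = -64.95°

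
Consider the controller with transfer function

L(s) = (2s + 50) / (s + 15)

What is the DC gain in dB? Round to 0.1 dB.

L(0) = 50 / 15 ≈ 3.3333
20 log₁₀(3.3333) ≈ 10.46 dB

10.5 dB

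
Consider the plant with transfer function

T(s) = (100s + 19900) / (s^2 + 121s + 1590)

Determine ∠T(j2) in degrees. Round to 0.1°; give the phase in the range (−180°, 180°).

-8.1°

Substitute s = j2:
Numerator: 100(j2) + 19900 = 19900 + j200
Denominator: (j2)^2 + 121(j2) + 1590 = 1586 + j242
|N| = √(19900² + 200²) ≈ 19901, ∠N ≈ 0.58°
|D| = √(1586² + 242²) ≈ 1604.4, ∠D ≈ 8.68°
∠T = 0.58° − 8.68° = -8.10°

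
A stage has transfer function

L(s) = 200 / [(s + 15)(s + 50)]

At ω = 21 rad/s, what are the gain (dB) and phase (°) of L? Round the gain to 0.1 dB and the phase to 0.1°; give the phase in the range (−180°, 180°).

-16.9 dB, -77.2°

At s = jω = j21:
pole (s+15): 15 + j21 → |·| = √(15²+21²) = √666 ≈ 25.807, ∠ = arctan(21/15) ≈ 54.46°
pole (s+50): 50 + j21 → |·| = √(50²+21²) = √2941 ≈ 54.231, ∠ = arctan(21/50) ≈ 22.78°
|L| = 200 / 1399.5 ≈ 0.14291
Gain = 20 log₁₀(0.14291) ≈ -16.90 dB
∠L = 0.00° − 77.24° = -77.24°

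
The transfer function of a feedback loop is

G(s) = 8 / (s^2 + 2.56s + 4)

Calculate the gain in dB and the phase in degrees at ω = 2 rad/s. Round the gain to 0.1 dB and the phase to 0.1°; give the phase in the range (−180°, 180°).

3.9 dB, -90.0°

At s = jω = j2:
quadratic: (j2)² + 2.56·j2 + 4 = 0 + j5.12 → |·| ≈ 5.12, ∠ ≈ 90.00°
|G| = 8 / 5.12 ≈ 1.5625
Gain = 20 log₁₀(1.5625) ≈ 3.88 dB
∠G = 0.00° − 90.00° = -90.00°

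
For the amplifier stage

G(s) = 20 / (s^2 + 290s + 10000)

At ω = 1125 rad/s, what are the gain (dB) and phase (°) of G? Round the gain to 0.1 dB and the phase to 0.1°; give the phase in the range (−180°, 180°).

-96.2 dB, -165.4°

Substitute s = j1125:
Numerator: 20 = 20 + j0
Denominator: (j1125)^2 + 290(j1125) + 10000 = -1255625 + j326250
|N| = √(20² + 0²) ≈ 20, ∠N ≈ 0.00°
|D| = √(1255625² + 326250²) ≈ 1.2973e+06, ∠D ≈ 165.43°
|G| = 20 / 1.2973e+06 ≈ 1.5417e-05
Gain = 20 log₁₀(1.5417e-05) ≈ -96.24 dB
∠G = 0.00° − 165.43° = -165.43°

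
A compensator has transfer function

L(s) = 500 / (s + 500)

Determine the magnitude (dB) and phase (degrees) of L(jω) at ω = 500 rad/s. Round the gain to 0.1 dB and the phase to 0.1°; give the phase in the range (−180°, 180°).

Substitute s = j500:
Numerator: 500 = 500 + j0
Denominator: (j500) + 500 = 500 + j500
|N| = √(500² + 0²) ≈ 500, ∠N ≈ 0.00°
|D| = √(500² + 500²) ≈ 707.11, ∠D ≈ 45.00°
|L| = 500 / 707.11 ≈ 0.7071
Gain = 20 log₁₀(0.7071) ≈ -3.01 dB
∠L = 0.00° − 45.00° = -45.00°

-3.0 dB, -45.0°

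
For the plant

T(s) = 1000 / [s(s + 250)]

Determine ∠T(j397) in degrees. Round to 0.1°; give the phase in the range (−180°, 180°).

-147.8°

At s = jω = j397:
pole (s+250): 250 + j397 → |·| = √(250²+397²) = √220109 ≈ 469.16, ∠ = arctan(397/250) ≈ 57.80°
pole at origin: |s| = 397, ∠ = 90.00° (in denominator)
∠T = 0.00° − 147.80° = -147.80°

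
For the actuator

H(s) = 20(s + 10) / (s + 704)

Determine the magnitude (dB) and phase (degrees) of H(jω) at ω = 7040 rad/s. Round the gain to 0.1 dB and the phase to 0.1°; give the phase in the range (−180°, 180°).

At s = jω = j7040:
zero (s+10): 10 + j7040 → |·| = √(10²+7040²) = √49561700 ≈ 7040, ∠ = arctan(7040/10) ≈ 89.92°
pole (s+704): 704 + j7040 → |·| = √(704²+7040²) = √50057216 ≈ 7075.1, ∠ = arctan(7040/704) ≈ 84.29°
|H| = 20 · 7040 / 7075.1 ≈ 19.901
Gain = 20 log₁₀(19.901) ≈ 25.98 dB
∠H = 89.92° − 84.29° = 5.63°

26.0 dB, 5.6°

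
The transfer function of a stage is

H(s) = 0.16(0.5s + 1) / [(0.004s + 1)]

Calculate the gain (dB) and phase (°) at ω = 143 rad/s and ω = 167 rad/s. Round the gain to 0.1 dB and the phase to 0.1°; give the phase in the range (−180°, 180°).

ω = 143: 19.9 dB, 59.4°; ω = 167: 20.9 dB, 55.6°

At ω = 143 rad/s:
zero (1 + j143·0.5) = 1 + j71.5 → |·| ≈ 71.507, ∠ ≈ 89.20°
pole (1 + j143·0.004) = 1 + j0.572 → |·| ≈ 1.152, ∠ ≈ 29.77°
|H| = 0.16 · 71.507 / (1.152) ≈ 9.9315
Gain = 20 log₁₀(9.9315) ≈ 19.94 dB
∠H = (89.20°) − (29.77°) = 59.43°

At ω = 167 rad/s:
zero (1 + j167·0.5) = 1 + j83.5 → |·| ≈ 83.506, ∠ ≈ 89.31°
pole (1 + j167·0.004) = 1 + j0.668 → |·| ≈ 1.2026, ∠ ≈ 33.74°
|H| = 0.16 · 83.506 / (1.2026) ≈ 11.11
Gain = 20 log₁₀(11.11) ≈ 20.91 dB
∠H = (89.31°) − (33.74°) = 55.57°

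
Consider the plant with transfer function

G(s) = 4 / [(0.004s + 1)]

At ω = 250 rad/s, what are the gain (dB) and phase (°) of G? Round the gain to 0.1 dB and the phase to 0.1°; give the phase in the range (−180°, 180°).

At ω = 250 rad/s:
pole (1 + j250·0.004) = 1 + j1 → |·| ≈ 1.4142, ∠ ≈ 45.00°
|G| = 4 · 1 / (1.4142) ≈ 2.8285
Gain = 20 log₁₀(2.8285) ≈ 9.03 dB
∠G = (0°) − (45.00°) = -45.00°

9.0 dB, -45.0°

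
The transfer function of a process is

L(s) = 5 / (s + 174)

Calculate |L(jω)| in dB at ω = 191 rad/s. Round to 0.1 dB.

Substitute s = j191:
Numerator: 5 = 5 + j0
Denominator: (j191) + 174 = 174 + j191
|N| = √(5² + 0²) ≈ 5, ∠N ≈ 0.00°
|D| = √(174² + 191²) ≈ 258.37, ∠D ≈ 47.67°
|L| = 5 / 258.37 ≈ 0.019352
Gain = 20 log₁₀(0.019352) ≈ -34.27 dB

-34.3 dB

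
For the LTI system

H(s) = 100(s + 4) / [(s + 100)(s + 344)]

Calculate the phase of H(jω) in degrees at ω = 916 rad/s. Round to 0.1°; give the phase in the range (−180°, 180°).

-63.4°

At s = jω = j916:
zero (s+4): 4 + j916 → |·| = √(4²+916²) = √839072 ≈ 916.01, ∠ = arctan(916/4) ≈ 89.75°
pole (s+100): 100 + j916 → |·| = √(100²+916²) = √849056 ≈ 921.44, ∠ = arctan(916/100) ≈ 83.77°
pole (s+344): 344 + j916 → |·| = √(344²+916²) = √957392 ≈ 978.46, ∠ = arctan(916/344) ≈ 69.42°
∠H = 89.75° − 153.19° = -63.44°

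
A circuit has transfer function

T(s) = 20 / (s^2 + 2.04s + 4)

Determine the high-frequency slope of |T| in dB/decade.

Each pole contributes −20 dB/decade at high frequency; each zero contributes +20 dB/decade.
Net: 0 zero(s) − 2 pole(s) → -40 dB/decade.

-40 dB/decade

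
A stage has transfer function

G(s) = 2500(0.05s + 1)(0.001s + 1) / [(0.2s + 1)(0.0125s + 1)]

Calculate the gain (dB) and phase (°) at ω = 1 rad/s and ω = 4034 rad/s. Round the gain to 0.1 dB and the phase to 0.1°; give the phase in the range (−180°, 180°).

At ω = 1 rad/s:
zero (1 + j1·0.05) = 1 + j0.05 → |·| ≈ 1.0012, ∠ ≈ 2.86°
zero (1 + j1·0.001) = 1 + j0.001 → |·| ≈ 1, ∠ ≈ 0.06°
pole (1 + j1·0.2) = 1 + j0.2 → |·| ≈ 1.0198, ∠ ≈ 11.31°
pole (1 + j1·0.0125) = 1 + j0.0125 → |·| ≈ 1.0001, ∠ ≈ 0.72°
|G| = 2500 · 1.0012 · 1 / (1.0198 · 1.0001) ≈ 2454.2
Gain = 20 log₁₀(2454.2) ≈ 67.80 dB
∠G = (2.86° + 0.06°) − (11.31° + 0.72°) = -9.11°

At ω = 4034 rad/s:
zero (1 + j4034·0.05) = 1 + j201.7 → |·| ≈ 201.7, ∠ ≈ 89.72°
zero (1 + j4034·0.001) = 1 + j4.034 → |·| ≈ 4.1561, ∠ ≈ 76.08°
pole (1 + j4034·0.2) = 1 + j806.8 → |·| ≈ 806.8, ∠ ≈ 89.93°
pole (1 + j4034·0.0125) = 1 + j50.425 → |·| ≈ 50.435, ∠ ≈ 88.86°
|G| = 2500 · 201.7 · 4.1561 / (806.8 · 50.435) ≈ 51.503
Gain = 20 log₁₀(51.503) ≈ 34.24 dB
∠G = (89.72° + 76.08°) − (89.93° + 88.86°) = -12.99°

ω = 1: 67.8 dB, -9.1°; ω = 4034: 34.2 dB, -13.0°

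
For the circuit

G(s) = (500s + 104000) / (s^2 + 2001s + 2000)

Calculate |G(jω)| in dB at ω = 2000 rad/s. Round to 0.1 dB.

-15.0 dB

Substitute s = j2000:
Numerator: 500(j2000) + 104000 = 104000 + j1000000
Denominator: (j2000)^2 + 2001(j2000) + 2000 = -3998000 + j4002000
|N| = √(104000² + 1000000²) ≈ 1.0054e+06, ∠N ≈ 84.06°
|D| = √(3998000² + 4002000²) ≈ 5.6569e+06, ∠D ≈ 134.97°
|G| = 1.0054e+06 / 5.6569e+06 ≈ 0.17773
Gain = 20 log₁₀(0.17773) ≈ -15.00 dB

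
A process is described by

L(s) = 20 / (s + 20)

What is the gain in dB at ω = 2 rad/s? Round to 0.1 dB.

At s = jω = j2:
pole (s+20): 20 + j2 → |·| = √(20²+2²) = √404 ≈ 20.1, ∠ = arctan(2/20) ≈ 5.71°
|L| = 20 / 20.1 ≈ 0.99502
Gain = 20 log₁₀(0.99502) ≈ -0.04 dB

-0.0 dB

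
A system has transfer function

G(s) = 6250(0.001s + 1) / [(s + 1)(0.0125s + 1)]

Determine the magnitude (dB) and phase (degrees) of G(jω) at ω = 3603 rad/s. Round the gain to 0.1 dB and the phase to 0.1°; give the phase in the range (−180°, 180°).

-16.8 dB, -104.2°

At ω = 3603 rad/s:
zero (1 + j3603·0.001) = 1 + j3.603 → |·| ≈ 3.7392, ∠ ≈ 74.49°
pole (1 + j3603·1) = 1 + j3603 → |·| ≈ 3603, ∠ ≈ 89.98°
pole (1 + j3603·0.0125) = 1 + j45.0375 → |·| ≈ 45.049, ∠ ≈ 88.73°
|G| = 6250 · 3.7392 / (3603 · 45.049) ≈ 0.14398
Gain = 20 log₁₀(0.14398) ≈ -16.83 dB
∠G = (74.49°) − (89.98° + 88.73°) = -104.22°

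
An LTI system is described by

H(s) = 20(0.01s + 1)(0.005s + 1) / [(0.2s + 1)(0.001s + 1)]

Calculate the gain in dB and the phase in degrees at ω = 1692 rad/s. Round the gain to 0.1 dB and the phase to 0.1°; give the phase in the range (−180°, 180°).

At ω = 1692 rad/s:
zero (1 + j1692·0.01) = 1 + j16.92 → |·| ≈ 16.95, ∠ ≈ 86.62°
zero (1 + j1692·0.005) = 1 + j8.46 → |·| ≈ 8.5189, ∠ ≈ 83.26°
pole (1 + j1692·0.2) = 1 + j338.4 → |·| ≈ 338.4, ∠ ≈ 89.83°
pole (1 + j1692·0.001) = 1 + j1.692 → |·| ≈ 1.9654, ∠ ≈ 59.42°
|H| = 20 · 16.95 · 8.5189 / (338.4 · 1.9654) ≈ 4.3421
Gain = 20 log₁₀(4.3421) ≈ 12.75 dB
∠H = (86.62° + 83.26°) − (89.83° + 59.42°) = 20.63°

12.8 dB, 20.6°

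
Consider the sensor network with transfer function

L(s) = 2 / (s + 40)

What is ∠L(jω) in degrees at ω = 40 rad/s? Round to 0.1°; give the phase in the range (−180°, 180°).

Substitute s = j40:
Numerator: 2 = 2 + j0
Denominator: (j40) + 40 = 40 + j40
|N| = √(2² + 0²) ≈ 2, ∠N ≈ 0.00°
|D| = √(40² + 40²) ≈ 56.569, ∠D ≈ 45.00°
∠L = 0.00° − 45.00° = -45.00°

-45.0°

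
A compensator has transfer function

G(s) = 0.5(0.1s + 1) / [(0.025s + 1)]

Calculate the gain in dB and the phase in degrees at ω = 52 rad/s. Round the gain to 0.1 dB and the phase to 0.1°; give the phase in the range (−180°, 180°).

At ω = 52 rad/s:
zero (1 + j52·0.1) = 1 + j5.2 → |·| ≈ 5.2953, ∠ ≈ 79.11°
pole (1 + j52·0.025) = 1 + j1.3 → |·| ≈ 1.6401, ∠ ≈ 52.43°
|G| = 0.5 · 5.2953 / (1.6401) ≈ 1.6143
Gain = 20 log₁₀(1.6143) ≈ 4.16 dB
∠G = (79.11°) − (52.43°) = 26.68°

4.2 dB, 26.7°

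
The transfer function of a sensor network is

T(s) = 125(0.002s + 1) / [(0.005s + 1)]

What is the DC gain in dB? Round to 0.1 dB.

41.9 dB

T(0) = 125 · 1 / 1 = 125
20 log₁₀(125) ≈ 41.94 dB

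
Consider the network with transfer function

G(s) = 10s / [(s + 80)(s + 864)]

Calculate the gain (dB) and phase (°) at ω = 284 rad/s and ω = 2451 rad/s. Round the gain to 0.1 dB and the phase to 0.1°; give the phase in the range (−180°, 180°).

ω = 284: -39.5 dB, -2.5°; ω = 2451: -48.3 dB, -68.7°

At s = jω = j284:
zero at origin: s = j284 → |·| = 284, ∠ = 90.00°
pole (s+80): 80 + j284 → |·| = √(80²+284²) = √87056 ≈ 295.05, ∠ = arctan(284/80) ≈ 74.27°
pole (s+864): 864 + j284 → |·| = √(864²+284²) = √827152 ≈ 909.48, ∠ = arctan(284/864) ≈ 18.20°
|G| = 10 · 284 / 2.6834e+05 ≈ 0.010584
Gain = 20 log₁₀(0.010584) ≈ -39.51 dB
∠G = 90.00° − 92.47° = -2.47°

At s = jω = j2451:
zero at origin: s = j2451 → |·| = 2451, ∠ = 90.00°
pole (s+80): 80 + j2451 → |·| = √(80²+2451²) = √6013801 ≈ 2452.3, ∠ = arctan(2451/80) ≈ 88.13°
pole (s+864): 864 + j2451 → |·| = √(864²+2451²) = √6753897 ≈ 2598.8, ∠ = arctan(2451/864) ≈ 70.58°
|G| = 10 · 2451 / 6.373e+06 ≈ 0.0038459
Gain = 20 log₁₀(0.0038459) ≈ -48.30 dB
∠G = 90.00° − 158.71° = -68.71°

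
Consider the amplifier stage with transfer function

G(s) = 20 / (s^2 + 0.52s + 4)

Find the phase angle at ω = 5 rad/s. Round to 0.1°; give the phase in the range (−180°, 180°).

-172.9°

At s = jω = j5:
quadratic: (j5)² + 0.52·j5 + 4 = -21 + j2.6 → |·| ≈ 21.16, ∠ ≈ 172.94°
∠G = 0.00° − 172.94° = -172.94°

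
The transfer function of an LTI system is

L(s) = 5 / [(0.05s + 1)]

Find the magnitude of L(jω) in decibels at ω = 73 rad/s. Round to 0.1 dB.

At ω = 73 rad/s:
pole (1 + j73·0.05) = 1 + j3.65 → |·| ≈ 3.7845, ∠ ≈ 74.68°
|L| = 5 · 1 / (3.7845) ≈ 1.3212
Gain = 20 log₁₀(1.3212) ≈ 2.42 dB

2.4 dB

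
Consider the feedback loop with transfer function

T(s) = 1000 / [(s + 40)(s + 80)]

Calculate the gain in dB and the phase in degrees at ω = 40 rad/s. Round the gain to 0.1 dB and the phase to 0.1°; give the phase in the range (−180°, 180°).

-14.1 dB, -71.6°

At s = jω = j40:
pole (s+40): 40 + j40 → |·| = √(40²+40²) = √3200 ≈ 56.569, ∠ = arctan(40/40) ≈ 45.00°
pole (s+80): 80 + j40 → |·| = √(80²+40²) = √8000 ≈ 89.443, ∠ = arctan(40/80) ≈ 26.57°
|T| = 1000 / 5059.7 ≈ 0.19764
Gain = 20 log₁₀(0.19764) ≈ -14.08 dB
∠T = 0.00° − 71.57° = -71.57°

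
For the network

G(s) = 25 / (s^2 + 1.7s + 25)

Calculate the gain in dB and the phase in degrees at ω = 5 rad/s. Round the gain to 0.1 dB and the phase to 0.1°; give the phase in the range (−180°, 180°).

At s = jω = j5:
quadratic: (j5)² + 1.7·j5 + 25 = 0 + j8.5 → |·| ≈ 8.5, ∠ ≈ 90.00°
|G| = 25 / 8.5 ≈ 2.9412
Gain = 20 log₁₀(2.9412) ≈ 9.37 dB
∠G = 0.00° − 90.00° = -90.00°

9.4 dB, -90.0°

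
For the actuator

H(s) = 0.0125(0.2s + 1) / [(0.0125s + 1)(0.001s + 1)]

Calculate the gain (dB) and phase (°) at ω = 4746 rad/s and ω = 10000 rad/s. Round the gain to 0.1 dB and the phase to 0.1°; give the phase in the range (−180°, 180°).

At ω = 4746 rad/s:
zero (1 + j4746·0.2) = 1 + j949.2 → |·| ≈ 949.2, ∠ ≈ 89.94°
pole (1 + j4746·0.0125) = 1 + j59.325 → |·| ≈ 59.333, ∠ ≈ 89.03°
pole (1 + j4746·0.001) = 1 + j4.746 → |·| ≈ 4.8502, ∠ ≈ 78.10°
|H| = 0.0125 · 949.2 / (59.333 · 4.8502) ≈ 0.04123
Gain = 20 log₁₀(0.04123) ≈ -27.70 dB
∠H = (89.94°) − (89.03° + 78.10°) = -77.19°

At ω = 10000 rad/s:
zero (1 + j10000·0.2) = 1 + j2000 → |·| ≈ 2000, ∠ ≈ 89.97°
pole (1 + j10000·0.0125) = 1 + j125 → |·| ≈ 125, ∠ ≈ 89.54°
pole (1 + j10000·0.001) = 1 + j10 → |·| ≈ 10.05, ∠ ≈ 84.29°
|H| = 0.0125 · 2000 / (125 · 10.05) ≈ 0.0199
Gain = 20 log₁₀(0.0199) ≈ -34.02 dB
∠H = (89.97°) − (89.54° + 84.29°) = -83.86°

ω = 4746: -27.7 dB, -77.2°; ω = 10000: -34.0 dB, -83.9°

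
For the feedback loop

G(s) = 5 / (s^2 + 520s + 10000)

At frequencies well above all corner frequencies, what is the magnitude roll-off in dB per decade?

Each pole contributes −20 dB/decade at high frequency; each zero contributes +20 dB/decade.
Net: 0 zero(s) − 2 pole(s) → -40 dB/decade.

-40 dB/decade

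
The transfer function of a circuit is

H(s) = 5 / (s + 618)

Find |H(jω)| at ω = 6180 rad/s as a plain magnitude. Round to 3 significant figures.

Substitute s = j6180:
Numerator: 5 = 5 + j0
Denominator: (j6180) + 618 = 618 + j6180
|N| = √(5² + 0²) ≈ 5, ∠N ≈ 0.00°
|D| = √(618² + 6180²) ≈ 6210.8, ∠D ≈ 84.29°
|H| = 5 / 6210.8 ≈ 0.00080505

0.000805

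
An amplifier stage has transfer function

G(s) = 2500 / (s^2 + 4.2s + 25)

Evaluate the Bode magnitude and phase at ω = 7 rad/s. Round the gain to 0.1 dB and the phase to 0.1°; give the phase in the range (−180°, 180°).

36.4 dB, -129.2°

At s = jω = j7:
quadratic: (j7)² + 4.2·j7 + 25 = -24 + j29.4 → |·| ≈ 37.952, ∠ ≈ 129.23°
|G| = 2500 / 37.952 ≈ 65.873
Gain = 20 log₁₀(65.873) ≈ 36.37 dB
∠G = 0.00° − 129.23° = -129.23°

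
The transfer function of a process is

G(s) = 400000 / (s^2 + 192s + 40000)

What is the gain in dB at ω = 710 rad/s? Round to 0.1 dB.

-1.7 dB

At s = jω = j710:
quadratic: (j710)² + 192·j710 + 40000 = -464100 + j136320 → |·| ≈ 4.8371e+05, ∠ ≈ 163.63°
|G| = 400000 / 4.8371e+05 ≈ 0.82694
Gain = 20 log₁₀(0.82694) ≈ -1.65 dB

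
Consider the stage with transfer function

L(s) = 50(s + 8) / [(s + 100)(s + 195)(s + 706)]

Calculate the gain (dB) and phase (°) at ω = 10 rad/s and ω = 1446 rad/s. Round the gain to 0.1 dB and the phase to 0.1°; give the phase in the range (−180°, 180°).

ω = 10: -86.7 dB, 41.9°; ω = 1446: -93.5 dB, -142.7°

At s = jω = j10:
zero (s+8): 8 + j10 → |·| = √(8²+10²) = √164 ≈ 12.806, ∠ = arctan(10/8) ≈ 51.34°
pole (s+100): 100 + j10 → |·| = √(100²+10²) = √10100 ≈ 100.5, ∠ = arctan(10/100) ≈ 5.71°
pole (s+195): 195 + j10 → |·| = √(195²+10²) = √38125 ≈ 195.26, ∠ = arctan(10/195) ≈ 2.94°
pole (s+706): 706 + j10 → |·| = √(706²+10²) = √498536 ≈ 706.07, ∠ = arctan(10/706) ≈ 0.81°
|L| = 50 · 12.806 / 1.3856e+07 ≈ 4.6211e-05
Gain = 20 log₁₀(4.6211e-05) ≈ -86.71 dB
∠L = 51.34° − 9.46° = 41.88°

At s = jω = j1446:
zero (s+8): 8 + j1446 → |·| = √(8²+1446²) = √2090980 ≈ 1446, ∠ = arctan(1446/8) ≈ 89.68°
pole (s+100): 100 + j1446 → |·| = √(100²+1446²) = √2100916 ≈ 1449.5, ∠ = arctan(1446/100) ≈ 86.04°
pole (s+195): 195 + j1446 → |·| = √(195²+1446²) = √2128941 ≈ 1459.1, ∠ = arctan(1446/195) ≈ 82.32°
pole (s+706): 706 + j1446 → |·| = √(706²+1446²) = √2589352 ≈ 1609.1, ∠ = arctan(1446/706) ≈ 63.98°
|L| = 50 · 1446 / 3.4032e+09 ≈ 2.1245e-05
Gain = 20 log₁₀(2.1245e-05) ≈ -93.45 dB
∠L = 89.68° − 232.34° = -142.66°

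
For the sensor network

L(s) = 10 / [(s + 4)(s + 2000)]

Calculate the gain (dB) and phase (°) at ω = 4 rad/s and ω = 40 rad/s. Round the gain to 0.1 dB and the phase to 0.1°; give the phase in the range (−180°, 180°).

ω = 4: -61.1 dB, -45.1°; ω = 40: -78.1 dB, -85.4°

At s = jω = j4:
pole (s+4): 4 + j4 → |·| = √(4²+4²) = √32 ≈ 5.6569, ∠ = arctan(4/4) ≈ 45.00°
pole (s+2000): 2000 + j4 → |·| = √(2000²+4²) = √4000016 ≈ 2000, ∠ = arctan(4/2000) ≈ 0.11°
|L| = 10 / 11314 ≈ 0.00088386
Gain = 20 log₁₀(0.00088386) ≈ -61.07 dB
∠L = 0.00° − 45.11° = -45.11°

At s = jω = j40:
pole (s+4): 4 + j40 → |·| = √(4²+40²) = √1616 ≈ 40.2, ∠ = arctan(40/4) ≈ 84.29°
pole (s+2000): 2000 + j40 → |·| = √(2000²+40²) = √4001600 ≈ 2000.4, ∠ = arctan(40/2000) ≈ 1.15°
|L| = 10 / 80416 ≈ 0.00012435
Gain = 20 log₁₀(0.00012435) ≈ -78.11 dB
∠L = 0.00° − 85.44° = -85.44°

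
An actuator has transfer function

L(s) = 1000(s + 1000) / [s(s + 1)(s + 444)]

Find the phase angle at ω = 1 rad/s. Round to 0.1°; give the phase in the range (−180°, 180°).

-135.1°

At s = jω = j1:
zero (s+1000): 1000 + j1 → |·| = √(1000²+1²) = √1000001 ≈ 1000, ∠ = arctan(1/1000) ≈ 0.06°
pole (s+1): 1 + j1 → |·| = √(1²+1²) = √2 ≈ 1.4142, ∠ = arctan(1/1) ≈ 45.00°
pole (s+444): 444 + j1 → |·| = √(444²+1²) = √197137 ≈ 444, ∠ = arctan(1/444) ≈ 0.13°
pole at origin: |s| = 1, ∠ = 90.00° (in denominator)
∠L = 0.06° − 135.13° = -135.07°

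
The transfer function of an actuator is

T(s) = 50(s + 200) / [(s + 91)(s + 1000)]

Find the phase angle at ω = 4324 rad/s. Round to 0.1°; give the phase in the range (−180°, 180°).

-78.4°

At s = jω = j4324:
zero (s+200): 200 + j4324 → |·| = √(200²+4324²) = √18736976 ≈ 4328.6, ∠ = arctan(4324/200) ≈ 87.35°
pole (s+91): 91 + j4324 → |·| = √(91²+4324²) = √18705257 ≈ 4325, ∠ = arctan(4324/91) ≈ 88.79°
pole (s+1000): 1000 + j4324 → |·| = √(1000²+4324²) = √19696976 ≈ 4438.1, ∠ = arctan(4324/1000) ≈ 76.98°
∠T = 87.35° − 165.77° = -78.42°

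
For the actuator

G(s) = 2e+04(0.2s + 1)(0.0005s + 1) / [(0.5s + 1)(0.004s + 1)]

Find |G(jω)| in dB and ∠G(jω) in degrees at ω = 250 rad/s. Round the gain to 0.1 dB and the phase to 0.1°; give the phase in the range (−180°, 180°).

At ω = 250 rad/s:
zero (1 + j250·0.2) = 1 + j50 → |·| ≈ 50.01, ∠ ≈ 88.85°
zero (1 + j250·0.0005) = 1 + j0.125 → |·| ≈ 1.0078, ∠ ≈ 7.13°
pole (1 + j250·0.5) = 1 + j125 → |·| ≈ 125, ∠ ≈ 89.54°
pole (1 + j250·0.004) = 1 + j1 → |·| ≈ 1.4142, ∠ ≈ 45.00°
|G| = 2e+04 · 50.01 · 1.0078 / (125 · 1.4142) ≈ 5702.2
Gain = 20 log₁₀(5702.2) ≈ 75.12 dB
∠G = (88.85° + 7.13°) − (89.54° + 45.00°) = -38.56°

75.1 dB, -38.6°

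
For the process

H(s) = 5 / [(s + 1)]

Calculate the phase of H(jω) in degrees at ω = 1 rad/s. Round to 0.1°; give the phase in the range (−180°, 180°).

At ω = 1 rad/s:
pole (1 + j1·1) = 1 + j1 → |·| ≈ 1.4142, ∠ ≈ 45.00°
∠H = (0°) − (45.00°) = -45.00°

-45.0°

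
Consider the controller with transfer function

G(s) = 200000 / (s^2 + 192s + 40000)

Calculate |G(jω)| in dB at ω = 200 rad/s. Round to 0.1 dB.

14.3 dB

At s = jω = j200:
quadratic: (j200)² + 192·j200 + 40000 = 0 + j38400 → |·| ≈ 38400, ∠ ≈ 90.00°
|G| = 200000 / 38400 ≈ 5.2083
Gain = 20 log₁₀(5.2083) ≈ 14.33 dB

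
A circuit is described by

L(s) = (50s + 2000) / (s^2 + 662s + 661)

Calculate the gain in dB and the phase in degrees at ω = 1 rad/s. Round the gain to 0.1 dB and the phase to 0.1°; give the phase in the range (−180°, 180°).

6.6 dB, -43.7°

Substitute s = j1:
Numerator: 50(j1) + 2000 = 2000 + j50
Denominator: (j1)^2 + 662(j1) + 661 = 660 + j662
|N| = √(2000² + 50²) ≈ 2000.6, ∠N ≈ 1.43°
|D| = √(660² + 662²) ≈ 934.8, ∠D ≈ 45.09°
|L| = 2000.6 / 934.8 ≈ 2.1401
Gain = 20 log₁₀(2.1401) ≈ 6.61 dB
∠L = 1.43° − 45.09° = -43.66°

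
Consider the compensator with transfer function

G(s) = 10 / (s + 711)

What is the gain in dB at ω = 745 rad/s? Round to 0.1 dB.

-40.3 dB

At s = jω = j745:
pole (s+711): 711 + j745 → |·| = √(711²+745²) = √1060546 ≈ 1029.8, ∠ = arctan(745/711) ≈ 46.34°
|G| = 10 / 1029.8 ≈ 0.0097106
Gain = 20 log₁₀(0.0097106) ≈ -40.26 dB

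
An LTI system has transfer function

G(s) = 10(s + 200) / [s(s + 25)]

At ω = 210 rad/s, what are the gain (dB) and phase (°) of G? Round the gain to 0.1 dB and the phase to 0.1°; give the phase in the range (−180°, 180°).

At s = jω = j210:
zero (s+200): 200 + j210 → |·| = √(200²+210²) = √84100 ≈ 290, ∠ = arctan(210/200) ≈ 46.40°
pole (s+25): 25 + j210 → |·| = √(25²+210²) = √44725 ≈ 211.48, ∠ = arctan(210/25) ≈ 83.21°
pole at origin: |s| = 210, ∠ = 90.00° (in denominator)
|G| = 10 · 290 / 44411 ≈ 0.065299
Gain = 20 log₁₀(0.065299) ≈ -23.70 dB
∠G = 46.40° − 173.21° = -126.81°

-23.7 dB, -126.8°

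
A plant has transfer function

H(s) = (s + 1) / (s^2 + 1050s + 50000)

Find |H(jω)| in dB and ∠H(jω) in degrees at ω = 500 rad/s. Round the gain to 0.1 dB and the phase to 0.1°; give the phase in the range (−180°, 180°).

-61.0 dB, -21.0°

Substitute s = j500:
Numerator: (j500) + 1 = 1 + j500
Denominator: (j500)^2 + 1050(j500) + 50000 = -200000 + j525000
|N| = √(1² + 500²) ≈ 500, ∠N ≈ 89.89°
|D| = √(200000² + 525000²) ≈ 5.6181e+05, ∠D ≈ 110.85°
|H| = 500 / 5.6181e+05 ≈ 0.00088998
Gain = 20 log₁₀(0.00088998) ≈ -61.01 dB
∠H = 89.89° − 110.85° = -20.96°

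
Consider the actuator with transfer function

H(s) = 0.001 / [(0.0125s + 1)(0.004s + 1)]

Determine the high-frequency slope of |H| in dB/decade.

-40 dB/decade

Each pole contributes −20 dB/decade at high frequency; each zero contributes +20 dB/decade.
Net: 0 zero(s) − 2 pole(s) → -40 dB/decade.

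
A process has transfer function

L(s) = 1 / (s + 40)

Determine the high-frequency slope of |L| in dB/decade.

Each pole contributes −20 dB/decade at high frequency; each zero contributes +20 dB/decade.
Net: 0 zero(s) − 1 pole(s) → -20 dB/decade.

-20 dB/decade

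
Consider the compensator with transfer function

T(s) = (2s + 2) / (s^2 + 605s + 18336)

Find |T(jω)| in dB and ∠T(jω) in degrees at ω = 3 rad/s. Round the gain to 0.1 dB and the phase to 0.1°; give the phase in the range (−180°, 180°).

Substitute s = j3:
Numerator: 2(j3) + 2 = 2 + j6
Denominator: (j3)^2 + 605(j3) + 18336 = 18327 + j1815
|N| = √(2² + 6²) ≈ 6.3246, ∠N ≈ 71.57°
|D| = √(18327² + 1815²) ≈ 18417, ∠D ≈ 5.66°
|T| = 6.3246 / 18417 ≈ 0.00034341
Gain = 20 log₁₀(0.00034341) ≈ -69.28 dB
∠T = 71.57° − 5.66° = 65.91°

-69.3 dB, 65.9°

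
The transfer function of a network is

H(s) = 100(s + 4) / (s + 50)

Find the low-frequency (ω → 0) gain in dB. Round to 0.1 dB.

H(0) = 100·4 / (50) = 8
20 log₁₀(8) ≈ 18.06 dB

18.1 dB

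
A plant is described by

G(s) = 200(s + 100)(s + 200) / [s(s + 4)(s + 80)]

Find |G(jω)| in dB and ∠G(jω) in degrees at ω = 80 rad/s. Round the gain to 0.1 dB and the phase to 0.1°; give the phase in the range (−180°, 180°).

At s = jω = j80:
zero (s+100): 100 + j80 → |·| = √(100²+80²) = √16400 ≈ 128.06, ∠ = arctan(80/100) ≈ 38.66°
zero (s+200): 200 + j80 → |·| = √(200²+80²) = √46400 ≈ 215.41, ∠ = arctan(80/200) ≈ 21.80°
pole (s+4): 4 + j80 → |·| = √(4²+80²) = √6416 ≈ 80.1, ∠ = arctan(80/4) ≈ 87.14°
pole (s+80): 80 + j80 → |·| = √(80²+80²) = √12800 ≈ 113.14, ∠ = arctan(80/80) ≈ 45.00°
pole at origin: |s| = 80, ∠ = 90.00° (in denominator)
|G| = 200 · 27585 / 7.25e+05 ≈ 7.6097
Gain = 20 log₁₀(7.6097) ≈ 17.63 dB
∠G = 60.46° − 222.14° = -161.68°

17.6 dB, -161.7°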